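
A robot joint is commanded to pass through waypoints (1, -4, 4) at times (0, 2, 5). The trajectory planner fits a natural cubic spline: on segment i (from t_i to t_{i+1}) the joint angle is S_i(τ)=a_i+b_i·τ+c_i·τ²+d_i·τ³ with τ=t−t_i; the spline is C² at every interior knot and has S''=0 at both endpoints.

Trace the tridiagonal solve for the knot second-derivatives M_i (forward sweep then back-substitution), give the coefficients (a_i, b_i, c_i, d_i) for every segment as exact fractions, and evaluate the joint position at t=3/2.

Δ: Δ0=-5/2, Δ1=8/3
row 1: diag=10, rhs=31; c'=3/10, d'=31/10
back: M1=31/10
M: M0=0, M1=31/10, M2=0
seg 0: a=1, c=M0/2=0, d=(M1−M0)/(6·2)=31/120, b=Δ0−h0·(2M0+M1)/6=-53/15
seg 1: a=-4, c=M1/2=31/20, d=(M2−M1)/(6·3)=-31/180, b=Δ1−h1·(2M1+M2)/6=-13/30
t_q=3/2 → seg 0, τ=3/2; S=1+-53/15·τ+0·τ²+31/120·τ³=-1097/320

  seg 0: a=1 b=-53/15 c=0 d=31/120
  seg 1: a=-4 b=-13/30 c=31/20 d=-31/180
S(3/2) = -1097/320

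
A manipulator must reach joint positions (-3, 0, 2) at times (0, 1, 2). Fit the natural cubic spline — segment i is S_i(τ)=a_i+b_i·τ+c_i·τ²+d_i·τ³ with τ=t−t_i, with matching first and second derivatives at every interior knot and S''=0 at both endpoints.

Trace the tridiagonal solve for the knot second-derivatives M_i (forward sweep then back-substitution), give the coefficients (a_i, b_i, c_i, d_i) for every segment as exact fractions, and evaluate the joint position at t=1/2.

Δ: Δ0=3, Δ1=2
row 1: diag=4, rhs=-6; c'=1/4, d'=-3/2
back: M1=-3/2
M: M0=0, M1=-3/2, M2=0
seg 0: a=-3, c=M0/2=0, d=(M1−M0)/(6·1)=-1/4, b=Δ0−h0·(2M0+M1)/6=13/4
seg 1: a=0, c=M1/2=-3/4, d=(M2−M1)/(6·1)=1/4, b=Δ1−h1·(2M1+M2)/6=5/2
t_q=1/2 → seg 0, τ=1/2; S=-3+13/4·τ+0·τ²+-1/4·τ³=-45/32

  seg 0: a=-3 b=13/4 c=0 d=-1/4
  seg 1: a=0 b=5/2 c=-3/4 d=1/4
S(1/2) = -45/32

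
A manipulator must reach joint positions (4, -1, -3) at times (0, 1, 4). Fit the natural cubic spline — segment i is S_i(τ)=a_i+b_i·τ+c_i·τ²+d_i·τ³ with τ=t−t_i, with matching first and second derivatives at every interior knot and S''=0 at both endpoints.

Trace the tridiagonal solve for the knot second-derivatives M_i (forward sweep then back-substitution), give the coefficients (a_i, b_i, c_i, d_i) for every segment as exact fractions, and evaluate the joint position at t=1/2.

  seg 0: a=4 b=-133/24 c=0 d=13/24
  seg 1: a=-1 b=-47/12 c=13/8 d=-13/72
S(1/2) = 83/64

Δ: Δ0=-5, Δ1=-2/3
row 1: diag=8, rhs=26; c'=3/8, d'=13/4
back: M1=13/4
M: M0=0, M1=13/4, M2=0
seg 0: a=4, c=M0/2=0, d=(M1−M0)/(6·1)=13/24, b=Δ0−h0·(2M0+M1)/6=-133/24
seg 1: a=-1, c=M1/2=13/8, d=(M2−M1)/(6·3)=-13/72, b=Δ1−h1·(2M1+M2)/6=-47/12
t_q=1/2 → seg 0, τ=1/2; S=4+-133/24·τ+0·τ²+13/24·τ³=83/64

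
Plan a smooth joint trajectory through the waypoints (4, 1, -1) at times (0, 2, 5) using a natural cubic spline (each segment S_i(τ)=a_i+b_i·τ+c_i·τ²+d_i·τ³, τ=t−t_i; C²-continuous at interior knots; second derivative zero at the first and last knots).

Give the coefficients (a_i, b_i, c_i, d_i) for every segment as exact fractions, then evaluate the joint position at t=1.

  seg 0: a=4 b=-5/3 c=0 d=1/24
  seg 1: a=1 b=-7/6 c=1/4 d=-1/36
S(1) = 19/8

Δ: Δ0=-3/2, Δ1=-2/3
row 1: diag=10, rhs=5; c'=3/10, d'=1/2
back: M1=1/2
M: M0=0, M1=1/2, M2=0
seg 0: a=4, c=M0/2=0, d=(M1−M0)/(6·2)=1/24, b=Δ0−h0·(2M0+M1)/6=-5/3
seg 1: a=1, c=M1/2=1/4, d=(M2−M1)/(6·3)=-1/36, b=Δ1−h1·(2M1+M2)/6=-7/6
t_q=1 → seg 0, τ=1; S=4+-5/3·τ+0·τ²+1/24·τ³=19/8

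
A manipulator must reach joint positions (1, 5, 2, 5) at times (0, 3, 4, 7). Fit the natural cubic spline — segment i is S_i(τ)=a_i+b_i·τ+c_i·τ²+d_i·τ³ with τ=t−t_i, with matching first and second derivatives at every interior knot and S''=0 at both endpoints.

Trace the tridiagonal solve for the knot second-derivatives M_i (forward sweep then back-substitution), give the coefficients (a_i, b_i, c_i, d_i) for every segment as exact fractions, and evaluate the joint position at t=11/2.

  seg 0: a=1 b=200/63 c=0 d=-116/567
  seg 1: a=5 b=-148/63 c=-116/63 d=25/21
  seg 2: a=2 b=-155/63 c=109/63 d=-109/567
S(11/2) = 87/56

Δ: Δ0=4/3, Δ1=-3, Δ2=1
row 1: diag=8, rhs=-26; c'=1/8, d'=-13/4
row 2: denom=8−1·1/8=63/8; d'=(24−1·-13/4)/(63/8)=218/63
back: M2=218/63
back: M1=-13/4−1/8·218/63=-232/63
M: M0=0, M1=-232/63, M2=218/63, M3=0
seg 0: a=1, c=M0/2=0, d=(M1−M0)/(6·3)=-116/567, b=Δ0−h0·(2M0+M1)/6=200/63
seg 1: a=5, c=M1/2=-116/63, d=(M2−M1)/(6·1)=25/21, b=Δ1−h1·(2M1+M2)/6=-148/63
seg 2: a=2, c=M2/2=109/63, d=(M3−M2)/(6·3)=-109/567, b=Δ2−h2·(2M2+M3)/6=-155/63
t_q=11/2 → seg 2, τ=3/2; S=2+-155/63·τ+109/63·τ²+-109/567·τ³=87/56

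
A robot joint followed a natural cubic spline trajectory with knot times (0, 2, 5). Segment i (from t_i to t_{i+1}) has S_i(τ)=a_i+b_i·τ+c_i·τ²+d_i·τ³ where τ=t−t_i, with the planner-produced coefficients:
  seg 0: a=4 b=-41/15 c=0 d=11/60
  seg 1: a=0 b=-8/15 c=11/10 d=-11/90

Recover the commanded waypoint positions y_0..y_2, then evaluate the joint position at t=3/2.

y_0 = S_0(0) = a_0 = 4
y_1 = S_1(0) = a_1 = 0
y_2 = S_1(3) = 5
t_q=3/2 is in segment 0 (τ=3/2); S_0(τ)=83/160

y_0=4 y_1=0 y_2=5
S(3/2) = 83/160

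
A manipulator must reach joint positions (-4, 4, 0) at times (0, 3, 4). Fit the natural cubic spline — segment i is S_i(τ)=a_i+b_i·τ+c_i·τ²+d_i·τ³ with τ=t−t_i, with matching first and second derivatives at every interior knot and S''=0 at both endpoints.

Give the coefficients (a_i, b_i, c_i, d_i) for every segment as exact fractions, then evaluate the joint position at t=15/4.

  seg 0: a=-4 b=31/6 c=0 d=-5/18
  seg 1: a=4 b=-7/3 c=-5/2 d=5/6
S(15/4) = 153/128

Δ: Δ0=8/3, Δ1=-4
row 1: diag=8, rhs=-40; c'=1/8, d'=-5
back: M1=-5
M: M0=0, M1=-5, M2=0
seg 0: a=-4, c=M0/2=0, d=(M1−M0)/(6·3)=-5/18, b=Δ0−h0·(2M0+M1)/6=31/6
seg 1: a=4, c=M1/2=-5/2, d=(M2−M1)/(6·1)=5/6, b=Δ1−h1·(2M1+M2)/6=-7/3
t_q=15/4 → seg 1, τ=3/4; S=4+-7/3·τ+-5/2·τ²+5/6·τ³=153/128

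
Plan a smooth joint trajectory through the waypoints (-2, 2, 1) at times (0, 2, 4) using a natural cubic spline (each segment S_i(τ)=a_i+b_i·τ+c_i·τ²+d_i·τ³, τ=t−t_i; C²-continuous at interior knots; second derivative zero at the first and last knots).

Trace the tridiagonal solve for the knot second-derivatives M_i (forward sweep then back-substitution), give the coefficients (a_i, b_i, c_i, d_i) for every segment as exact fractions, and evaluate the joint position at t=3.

Δ: Δ0=2, Δ1=-1/2
row 1: diag=8, rhs=-15; c'=1/4, d'=-15/8
back: M1=-15/8
M: M0=0, M1=-15/8, M2=0
seg 0: a=-2, c=M0/2=0, d=(M1−M0)/(6·2)=-5/32, b=Δ0−h0·(2M0+M1)/6=21/8
seg 1: a=2, c=M1/2=-15/16, d=(M2−M1)/(6·2)=5/32, b=Δ1−h1·(2M1+M2)/6=3/4
t_q=3 → seg 1, τ=1; S=2+3/4·τ+-15/16·τ²+5/32·τ³=63/32

  seg 0: a=-2 b=21/8 c=0 d=-5/32
  seg 1: a=2 b=3/4 c=-15/16 d=5/32
S(3) = 63/32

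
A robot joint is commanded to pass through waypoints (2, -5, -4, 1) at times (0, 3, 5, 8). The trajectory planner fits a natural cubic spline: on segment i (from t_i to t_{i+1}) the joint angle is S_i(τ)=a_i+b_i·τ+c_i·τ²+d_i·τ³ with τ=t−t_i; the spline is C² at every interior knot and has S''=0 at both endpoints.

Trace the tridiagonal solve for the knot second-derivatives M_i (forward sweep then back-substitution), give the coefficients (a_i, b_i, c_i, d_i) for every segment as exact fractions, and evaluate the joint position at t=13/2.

  seg 0: a=2 b=-151/48 c=0 d=13/144
  seg 1: a=-5 b=-17/24 c=13/16 d=-5/48
  seg 2: a=-4 b=31/24 c=3/16 d=-1/48
S(13/2) = -219/128

Δ: Δ0=-7/3, Δ1=1/2, Δ2=5/3
row 1: diag=10, rhs=17; c'=1/5, d'=17/10
row 2: denom=10−2·1/5=48/5; d'=(7−2·17/10)/(48/5)=3/8
back: M2=3/8
back: M1=17/10−1/5·3/8=13/8
M: M0=0, M1=13/8, M2=3/8, M3=0
seg 0: a=2, c=M0/2=0, d=(M1−M0)/(6·3)=13/144, b=Δ0−h0·(2M0+M1)/6=-151/48
seg 1: a=-5, c=M1/2=13/16, d=(M2−M1)/(6·2)=-5/48, b=Δ1−h1·(2M1+M2)/6=-17/24
seg 2: a=-4, c=M2/2=3/16, d=(M3−M2)/(6·3)=-1/48, b=Δ2−h2·(2M2+M3)/6=31/24
t_q=13/2 → seg 2, τ=3/2; S=-4+31/24·τ+3/16·τ²+-1/48·τ³=-219/128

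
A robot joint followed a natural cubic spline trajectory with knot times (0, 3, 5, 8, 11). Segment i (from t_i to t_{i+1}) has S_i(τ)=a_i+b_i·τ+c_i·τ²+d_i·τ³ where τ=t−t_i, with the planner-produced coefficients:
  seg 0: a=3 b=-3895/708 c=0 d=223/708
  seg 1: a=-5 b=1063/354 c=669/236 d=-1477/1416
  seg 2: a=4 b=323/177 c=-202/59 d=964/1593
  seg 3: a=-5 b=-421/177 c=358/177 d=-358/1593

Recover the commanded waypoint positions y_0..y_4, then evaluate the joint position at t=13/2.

y_0=3 y_1=-5 y_2=4 y_3=-5 y_4=0
S(13/2) = 127/118

y_0 = S_0(0) = a_0 = 3
y_1 = S_1(0) = a_1 = -5
y_2 = S_2(0) = a_2 = 4
y_3 = S_3(0) = a_3 = -5
y_4 = S_3(3) = 0
t_q=13/2 is in segment 2 (τ=3/2); S_2(τ)=127/118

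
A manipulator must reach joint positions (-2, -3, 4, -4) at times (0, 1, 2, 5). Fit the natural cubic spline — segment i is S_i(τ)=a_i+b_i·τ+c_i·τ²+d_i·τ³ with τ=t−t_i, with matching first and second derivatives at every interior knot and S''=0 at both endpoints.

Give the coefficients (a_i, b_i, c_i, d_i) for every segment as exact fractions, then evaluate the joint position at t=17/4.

Δ: Δ0=-1, Δ1=7, Δ2=-8/3
row 1: diag=4, rhs=48; c'=1/4, d'=12
row 2: denom=8−1·1/4=31/4; d'=(-58−1·12)/(31/4)=-280/31
back: M2=-280/31
back: M1=12−1/4·-280/31=442/31
M: M0=0, M1=442/31, M2=-280/31, M3=0
seg 0: a=-2, c=M0/2=0, d=(M1−M0)/(6·1)=221/93, b=Δ0−h0·(2M0+M1)/6=-314/93
seg 1: a=-3, c=M1/2=221/31, d=(M2−M1)/(6·1)=-361/93, b=Δ1−h1·(2M1+M2)/6=349/93
seg 2: a=4, c=M2/2=-140/31, d=(M3−M2)/(6·3)=140/279, b=Δ2−h2·(2M2+M3)/6=592/93
t_q=17/4 → seg 2, τ=9/4; S=4+592/93·τ+-140/31·τ²+140/279·τ³=583/496

  seg 0: a=-2 b=-314/93 c=0 d=221/93
  seg 1: a=-3 b=349/93 c=221/31 d=-361/93
  seg 2: a=4 b=592/93 c=-140/31 d=140/279
S(17/4) = 583/496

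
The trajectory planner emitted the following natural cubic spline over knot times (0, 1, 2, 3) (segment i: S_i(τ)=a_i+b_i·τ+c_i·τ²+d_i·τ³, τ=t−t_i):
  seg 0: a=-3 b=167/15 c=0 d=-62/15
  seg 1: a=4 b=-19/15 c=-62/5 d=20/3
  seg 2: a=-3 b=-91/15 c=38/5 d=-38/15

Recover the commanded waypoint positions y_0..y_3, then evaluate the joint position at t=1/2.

y_0=-3 y_1=4 y_2=-3 y_3=-4
S(1/2) = 41/20

y_0 = S_0(0) = a_0 = -3
y_1 = S_1(0) = a_1 = 4
y_2 = S_2(0) = a_2 = -3
y_3 = S_2(1) = -4
t_q=1/2 is in segment 0 (τ=1/2); S_0(τ)=41/20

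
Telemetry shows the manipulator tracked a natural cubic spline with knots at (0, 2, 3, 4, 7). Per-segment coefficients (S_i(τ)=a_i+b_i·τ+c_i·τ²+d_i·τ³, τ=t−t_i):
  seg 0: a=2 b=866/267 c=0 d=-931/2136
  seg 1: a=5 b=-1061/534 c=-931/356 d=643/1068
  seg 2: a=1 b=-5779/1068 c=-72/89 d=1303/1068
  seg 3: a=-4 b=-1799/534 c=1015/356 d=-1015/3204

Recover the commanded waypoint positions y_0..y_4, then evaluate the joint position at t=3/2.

y_0 = S_0(0) = a_0 = 2
y_1 = S_1(0) = a_1 = 5
y_2 = S_2(0) = a_2 = 1
y_3 = S_3(0) = a_3 = -4
y_4 = S_3(3) = 3
t_q=3/2 is in segment 0 (τ=3/2); S_0(τ)=30725/5696

y_0=2 y_1=5 y_2=1 y_3=-4 y_4=3
S(3/2) = 30725/5696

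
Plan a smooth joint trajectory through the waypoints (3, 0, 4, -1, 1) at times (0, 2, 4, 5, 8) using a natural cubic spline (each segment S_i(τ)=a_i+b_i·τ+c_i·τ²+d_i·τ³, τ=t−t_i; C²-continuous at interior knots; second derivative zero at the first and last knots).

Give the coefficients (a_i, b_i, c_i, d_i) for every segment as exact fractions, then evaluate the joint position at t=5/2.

  seg 0: a=3 b=-3275/1032 c=0 d=1727/4128
  seg 1: a=0 b=953/516 c=1727/688 d=-5023/4128
  seg 2: a=4 b=-2801/1032 c=-206/43 d=2585/1032
  seg 3: a=-1 b=-2467/516 c=937/344 d=-937/3096
S(5/2) = 15399/11008

Δ: Δ0=-3/2, Δ1=2, Δ2=-5, Δ3=2/3
row 1: diag=8, rhs=21; c'=1/4, d'=21/8
row 2: denom=6−2·1/4=11/2; d'=(-42−2·21/8)/(11/2)=-189/22
row 3: denom=8−1·2/11=86/11; d'=(34−1·-189/22)/(86/11)=937/172
back: M3=937/172
back: M2=-189/22−2/11·937/172=-412/43
back: M1=21/8−1/4·-412/43=1727/344
M: M0=0, M1=1727/344, M2=-412/43, M3=937/172, M4=0
seg 0: a=3, c=M0/2=0, d=(M1−M0)/(6·2)=1727/4128, b=Δ0−h0·(2M0+M1)/6=-3275/1032
seg 1: a=0, c=M1/2=1727/688, d=(M2−M1)/(6·2)=-5023/4128, b=Δ1−h1·(2M1+M2)/6=953/516
seg 2: a=4, c=M2/2=-206/43, d=(M3−M2)/(6·1)=2585/1032, b=Δ2−h2·(2M2+M3)/6=-2801/1032
seg 3: a=-1, c=M3/2=937/344, d=(M4−M3)/(6·3)=-937/3096, b=Δ3−h3·(2M3+M4)/6=-2467/516
t_q=5/2 → seg 1, τ=1/2; S=0+953/516·τ+1727/688·τ²+-5023/4128·τ³=15399/11008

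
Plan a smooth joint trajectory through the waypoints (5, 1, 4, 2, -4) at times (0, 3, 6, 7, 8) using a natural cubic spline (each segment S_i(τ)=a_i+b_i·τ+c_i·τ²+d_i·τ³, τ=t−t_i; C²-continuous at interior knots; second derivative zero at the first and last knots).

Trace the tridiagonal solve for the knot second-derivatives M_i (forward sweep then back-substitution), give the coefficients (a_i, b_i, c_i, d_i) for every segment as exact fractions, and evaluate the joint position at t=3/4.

  seg 0: a=5 b=-737/336 c=0 d=289/3024
  seg 1: a=1 b=65/168 c=289/336 d=-661/3024
  seg 2: a=4 b=-17/48 c=-31/28 d=-181/336
  seg 3: a=2 b=-703/168 c=-305/112 d=305/336
S(3/4) = 24337/7168

Δ: Δ0=-4/3, Δ1=1, Δ2=-2, Δ3=-6
row 1: diag=12, rhs=14; c'=1/4, d'=7/6
row 2: denom=8−3·1/4=29/4; d'=(-18−3·7/6)/(29/4)=-86/29
row 3: denom=4−1·4/29=112/29; d'=(-24−1·-86/29)/(112/29)=-305/56
back: M3=-305/56
back: M2=-86/29−4/29·-305/56=-31/14
back: M1=7/6−1/4·-31/14=289/168
M: M0=0, M1=289/168, M2=-31/14, M3=-305/56, M4=0
seg 0: a=5, c=M0/2=0, d=(M1−M0)/(6·3)=289/3024, b=Δ0−h0·(2M0+M1)/6=-737/336
seg 1: a=1, c=M1/2=289/336, d=(M2−M1)/(6·3)=-661/3024, b=Δ1−h1·(2M1+M2)/6=65/168
seg 2: a=4, c=M2/2=-31/28, d=(M3−M2)/(6·1)=-181/336, b=Δ2−h2·(2M2+M3)/6=-17/48
seg 3: a=2, c=M3/2=-305/112, d=(M4−M3)/(6·1)=305/336, b=Δ3−h3·(2M3+M4)/6=-703/168
t_q=3/4 → seg 0, τ=3/4; S=5+-737/336·τ+0·τ²+289/3024·τ³=24337/7168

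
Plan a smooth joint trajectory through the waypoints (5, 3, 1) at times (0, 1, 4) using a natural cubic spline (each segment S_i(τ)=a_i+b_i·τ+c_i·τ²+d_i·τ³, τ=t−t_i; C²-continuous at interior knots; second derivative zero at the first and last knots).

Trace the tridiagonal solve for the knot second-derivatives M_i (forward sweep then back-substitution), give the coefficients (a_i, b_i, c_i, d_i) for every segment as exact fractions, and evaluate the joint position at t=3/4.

  seg 0: a=5 b=-13/6 c=0 d=1/6
  seg 1: a=3 b=-5/3 c=1/2 d=-1/18
S(3/4) = 441/128

Δ: Δ0=-2, Δ1=-2/3
row 1: diag=8, rhs=8; c'=3/8, d'=1
back: M1=1
M: M0=0, M1=1, M2=0
seg 0: a=5, c=M0/2=0, d=(M1−M0)/(6·1)=1/6, b=Δ0−h0·(2M0+M1)/6=-13/6
seg 1: a=3, c=M1/2=1/2, d=(M2−M1)/(6·3)=-1/18, b=Δ1−h1·(2M1+M2)/6=-5/3
t_q=3/4 → seg 0, τ=3/4; S=5+-13/6·τ+0·τ²+1/6·τ³=441/128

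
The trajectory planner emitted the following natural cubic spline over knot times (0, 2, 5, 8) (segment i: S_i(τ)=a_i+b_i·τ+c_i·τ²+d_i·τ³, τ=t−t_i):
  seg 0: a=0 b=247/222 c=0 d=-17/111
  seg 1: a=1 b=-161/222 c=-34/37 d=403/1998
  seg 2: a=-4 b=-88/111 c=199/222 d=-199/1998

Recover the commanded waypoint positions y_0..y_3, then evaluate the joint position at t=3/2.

y_0=0 y_1=1 y_2=-4 y_3=-1
S(3/2) = 341/296

y_0 = S_0(0) = a_0 = 0
y_1 = S_1(0) = a_1 = 1
y_2 = S_2(0) = a_2 = -4
y_3 = S_2(3) = -1
t_q=3/2 is in segment 0 (τ=3/2); S_0(τ)=341/296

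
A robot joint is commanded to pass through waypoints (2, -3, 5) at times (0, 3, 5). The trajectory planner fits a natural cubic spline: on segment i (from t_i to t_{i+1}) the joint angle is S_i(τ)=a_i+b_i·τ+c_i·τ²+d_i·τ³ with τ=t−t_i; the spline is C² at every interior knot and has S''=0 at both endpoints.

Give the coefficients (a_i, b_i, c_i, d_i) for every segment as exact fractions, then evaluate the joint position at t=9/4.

  seg 0: a=2 b=-101/30 c=0 d=17/90
  seg 1: a=-3 b=26/15 c=17/10 d=-17/60
S(9/4) = -2191/640

Δ: Δ0=-5/3, Δ1=4
row 1: diag=10, rhs=34; c'=1/5, d'=17/5
back: M1=17/5
M: M0=0, M1=17/5, M2=0
seg 0: a=2, c=M0/2=0, d=(M1−M0)/(6·3)=17/90, b=Δ0−h0·(2M0+M1)/6=-101/30
seg 1: a=-3, c=M1/2=17/10, d=(M2−M1)/(6·2)=-17/60, b=Δ1−h1·(2M1+M2)/6=26/15
t_q=9/4 → seg 0, τ=9/4; S=2+-101/30·τ+0·τ²+17/90·τ³=-2191/640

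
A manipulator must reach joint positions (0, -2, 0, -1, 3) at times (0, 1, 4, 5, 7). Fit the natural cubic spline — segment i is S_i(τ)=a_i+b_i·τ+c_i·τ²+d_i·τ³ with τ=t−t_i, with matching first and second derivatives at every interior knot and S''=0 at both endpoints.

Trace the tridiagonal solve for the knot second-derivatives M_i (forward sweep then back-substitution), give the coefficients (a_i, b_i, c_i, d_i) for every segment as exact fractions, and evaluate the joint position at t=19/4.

Δ: Δ0=-2, Δ1=2/3, Δ2=-1, Δ3=2
row 1: diag=8, rhs=16; c'=3/8, d'=2
row 2: denom=8−3·3/8=55/8; d'=(-10−3·2)/(55/8)=-128/55
row 3: denom=6−1·8/55=322/55; d'=(18−1·-128/55)/(322/55)=559/161
back: M3=559/161
back: M2=-128/55−8/55·559/161=-456/161
back: M1=2−3/8·-456/161=493/161
M: M0=0, M1=493/161, M2=-456/161, M3=559/161, M4=0
seg 0: a=0, c=M0/2=0, d=(M1−M0)/(6·1)=493/966, b=Δ0−h0·(2M0+M1)/6=-2425/966
seg 1: a=-2, c=M1/2=493/322, d=(M2−M1)/(6·3)=-949/2898, b=Δ1−h1·(2M1+M2)/6=-473/483
seg 2: a=0, c=M2/2=-228/161, d=(M3−M2)/(6·1)=145/138, b=Δ2−h2·(2M2+M3)/6=-613/966
seg 3: a=-1, c=M3/2=559/322, d=(M4−M3)/(6·2)=-559/1932, b=Δ3−h3·(2M3+M4)/6=-152/483
t_q=19/4 → seg 2, τ=3/4; S=0+-613/966·τ+-228/161·τ²+145/138·τ³=-743/896

  seg 0: a=0 b=-2425/966 c=0 d=493/966
  seg 1: a=-2 b=-473/483 c=493/322 d=-949/2898
  seg 2: a=0 b=-613/966 c=-228/161 d=145/138
  seg 3: a=-1 b=-152/483 c=559/322 d=-559/1932
S(19/4) = -743/896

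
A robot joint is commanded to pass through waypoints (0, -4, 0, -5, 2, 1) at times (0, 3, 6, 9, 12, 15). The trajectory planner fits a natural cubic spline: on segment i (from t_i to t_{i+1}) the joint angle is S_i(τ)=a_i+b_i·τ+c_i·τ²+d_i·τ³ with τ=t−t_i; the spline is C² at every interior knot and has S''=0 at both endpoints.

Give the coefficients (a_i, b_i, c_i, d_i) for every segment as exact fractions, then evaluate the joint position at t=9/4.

Δ: Δ0=-4/3, Δ1=4/3, Δ2=-5/3, Δ3=7/3, Δ4=-1/3
row 1: diag=12, rhs=16; c'=1/4, d'=4/3
row 2: denom=12−3·1/4=45/4; d'=(-18−3·4/3)/(45/4)=-88/45
row 3: denom=12−3·4/15=56/5; d'=(24−3·-88/45)/(56/5)=8/3
row 4: denom=12−3·15/56=627/56; d'=(-16−3·8/3)/(627/56)=-448/209
back: M4=-448/209
back: M3=8/3−15/56·-448/209=2032/627
back: M2=-88/45−4/15·2032/627=-1768/627
back: M1=4/3−1/4·-1768/627=426/209
M: M0=0, M1=426/209, M2=-1768/627, M3=2032/627, M4=-448/209, M5=0
seg 0: a=0, c=M0/2=0, d=(M1−M0)/(6·3)=71/627, b=Δ0−h0·(2M0+M1)/6=-1475/627
seg 1: a=-4, c=M1/2=213/209, d=(M2−M1)/(6·3)=-1523/5643, b=Δ1−h1·(2M1+M2)/6=442/627
seg 2: a=0, c=M2/2=-884/627, d=(M3−M2)/(6·3)=100/297, b=Δ2−h2·(2M2+M3)/6=-293/627
seg 3: a=-5, c=M3/2=1016/627, d=(M4−M3)/(6·3)=-1688/5643, b=Δ3−h3·(2M3+M4)/6=103/627
seg 4: a=2, c=M4/2=-224/209, d=(M5−M4)/(6·3)=224/1881, b=Δ4−h4·(2M4+M5)/6=1135/627
t_q=9/4 → seg 0, τ=9/4; S=0+-1475/627·τ+0·τ²+71/627·τ³=-53547/13376

  seg 0: a=0 b=-1475/627 c=0 d=71/627
  seg 1: a=-4 b=442/627 c=213/209 d=-1523/5643
  seg 2: a=0 b=-293/627 c=-884/627 d=100/297
  seg 3: a=-5 b=103/627 c=1016/627 d=-1688/5643
  seg 4: a=2 b=1135/627 c=-224/209 d=224/1881
S(9/4) = -53547/13376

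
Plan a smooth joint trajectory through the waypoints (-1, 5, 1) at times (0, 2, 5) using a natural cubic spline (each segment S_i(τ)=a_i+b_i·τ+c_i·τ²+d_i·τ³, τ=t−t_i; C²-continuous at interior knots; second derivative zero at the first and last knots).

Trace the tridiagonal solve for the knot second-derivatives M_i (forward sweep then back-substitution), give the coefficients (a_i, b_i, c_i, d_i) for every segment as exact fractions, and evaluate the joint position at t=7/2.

  seg 0: a=-1 b=58/15 c=0 d=-13/60
  seg 1: a=5 b=19/15 c=-13/10 d=13/90
S(7/2) = 357/80

Δ: Δ0=3, Δ1=-4/3
row 1: diag=10, rhs=-26; c'=3/10, d'=-13/5
back: M1=-13/5
M: M0=0, M1=-13/5, M2=0
seg 0: a=-1, c=M0/2=0, d=(M1−M0)/(6·2)=-13/60, b=Δ0−h0·(2M0+M1)/6=58/15
seg 1: a=5, c=M1/2=-13/10, d=(M2−M1)/(6·3)=13/90, b=Δ1−h1·(2M1+M2)/6=19/15
t_q=7/2 → seg 1, τ=3/2; S=5+19/15·τ+-13/10·τ²+13/90·τ³=357/80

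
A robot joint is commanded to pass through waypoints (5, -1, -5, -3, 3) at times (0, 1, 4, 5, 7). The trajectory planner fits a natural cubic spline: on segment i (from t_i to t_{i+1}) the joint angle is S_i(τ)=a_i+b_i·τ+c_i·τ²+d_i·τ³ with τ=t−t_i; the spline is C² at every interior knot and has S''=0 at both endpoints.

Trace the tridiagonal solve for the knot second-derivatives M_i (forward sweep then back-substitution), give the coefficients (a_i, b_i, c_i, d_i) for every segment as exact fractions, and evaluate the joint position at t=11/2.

Δ: Δ0=-6, Δ1=-4/3, Δ2=2, Δ3=3
row 1: diag=8, rhs=28; c'=3/8, d'=7/2
row 2: denom=8−3·3/8=55/8; d'=(20−3·7/2)/(55/8)=76/55
row 3: denom=6−1·8/55=322/55; d'=(6−1·76/55)/(322/55)=127/161
back: M3=127/161
back: M2=76/55−8/55·127/161=204/161
back: M1=7/2−3/8·204/161=487/161
M: M0=0, M1=487/161, M2=204/161, M3=127/161, M4=0
seg 0: a=5, c=M0/2=0, d=(M1−M0)/(6·1)=487/966, b=Δ0−h0·(2M0+M1)/6=-6283/966
seg 1: a=-1, c=M1/2=487/322, d=(M2−M1)/(6·3)=-283/2898, b=Δ1−h1·(2M1+M2)/6=-2411/483
seg 2: a=-5, c=M2/2=102/161, d=(M3−M2)/(6·1)=-11/138, b=Δ2−h2·(2M2+M3)/6=1397/966
seg 3: a=-3, c=M3/2=127/322, d=(M4−M3)/(6·2)=-127/1932, b=Δ3−h3·(2M3+M4)/6=1195/483
t_q=11/2 → seg 3, τ=1/2; S=-3+1195/483·τ+127/322·τ²+-127/1932·τ³=-1231/736

  seg 0: a=5 b=-6283/966 c=0 d=487/966
  seg 1: a=-1 b=-2411/483 c=487/322 d=-283/2898
  seg 2: a=-5 b=1397/966 c=102/161 d=-11/138
  seg 3: a=-3 b=1195/483 c=127/322 d=-127/1932
S(11/2) = -1231/736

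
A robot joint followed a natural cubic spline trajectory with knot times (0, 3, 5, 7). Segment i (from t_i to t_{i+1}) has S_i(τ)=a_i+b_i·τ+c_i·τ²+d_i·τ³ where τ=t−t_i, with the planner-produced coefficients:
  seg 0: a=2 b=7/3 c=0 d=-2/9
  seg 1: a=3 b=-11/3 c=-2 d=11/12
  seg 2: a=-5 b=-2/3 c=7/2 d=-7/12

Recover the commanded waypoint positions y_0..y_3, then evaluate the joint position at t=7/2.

y_0 = S_0(0) = a_0 = 2
y_1 = S_1(0) = a_1 = 3
y_2 = S_2(0) = a_2 = -5
y_3 = S_2(2) = 3
t_q=7/2 is in segment 1 (τ=1/2); S_1(τ)=25/32

y_0=2 y_1=3 y_2=-5 y_3=3
S(7/2) = 25/32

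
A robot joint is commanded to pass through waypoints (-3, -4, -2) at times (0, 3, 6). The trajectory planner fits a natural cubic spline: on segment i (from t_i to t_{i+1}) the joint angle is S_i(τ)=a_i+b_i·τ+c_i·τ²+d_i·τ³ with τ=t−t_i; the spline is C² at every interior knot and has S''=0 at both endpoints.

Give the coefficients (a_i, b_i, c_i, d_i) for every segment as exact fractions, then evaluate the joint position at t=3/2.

  seg 0: a=-3 b=-7/12 c=0 d=1/36
  seg 1: a=-4 b=1/6 c=1/4 d=-1/36
S(3/2) = -121/32

Δ: Δ0=-1/3, Δ1=2/3
row 1: diag=12, rhs=6; c'=1/4, d'=1/2
back: M1=1/2
M: M0=0, M1=1/2, M2=0
seg 0: a=-3, c=M0/2=0, d=(M1−M0)/(6·3)=1/36, b=Δ0−h0·(2M0+M1)/6=-7/12
seg 1: a=-4, c=M1/2=1/4, d=(M2−M1)/(6·3)=-1/36, b=Δ1−h1·(2M1+M2)/6=1/6
t_q=3/2 → seg 0, τ=3/2; S=-3+-7/12·τ+0·τ²+1/36·τ³=-121/32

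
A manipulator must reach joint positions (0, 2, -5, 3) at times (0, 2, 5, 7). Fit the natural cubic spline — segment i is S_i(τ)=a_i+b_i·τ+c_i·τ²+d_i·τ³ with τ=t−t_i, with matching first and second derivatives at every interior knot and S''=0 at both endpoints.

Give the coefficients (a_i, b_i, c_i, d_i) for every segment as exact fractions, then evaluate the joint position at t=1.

Δ: Δ0=1, Δ1=-7/3, Δ2=4
row 1: diag=10, rhs=-20; c'=3/10, d'=-2
row 2: denom=10−3·3/10=91/10; d'=(38−3·-2)/(91/10)=440/91
back: M2=440/91
back: M1=-2−3/10·440/91=-314/91
M: M0=0, M1=-314/91, M2=440/91, M3=0
seg 0: a=0, c=M0/2=0, d=(M1−M0)/(6·2)=-157/546, b=Δ0−h0·(2M0+M1)/6=587/273
seg 1: a=2, c=M1/2=-157/91, d=(M2−M1)/(6·3)=29/63, b=Δ1−h1·(2M1+M2)/6=-355/273
seg 2: a=-5, c=M2/2=220/91, d=(M3−M2)/(6·2)=-110/273, b=Δ2−h2·(2M2+M3)/6=212/273
t_q=1 → seg 0, τ=1; S=0+587/273·τ+0·τ²+-157/546·τ³=339/182

  seg 0: a=0 b=587/273 c=0 d=-157/546
  seg 1: a=2 b=-355/273 c=-157/91 d=29/63
  seg 2: a=-5 b=212/273 c=220/91 d=-110/273
S(1) = 339/182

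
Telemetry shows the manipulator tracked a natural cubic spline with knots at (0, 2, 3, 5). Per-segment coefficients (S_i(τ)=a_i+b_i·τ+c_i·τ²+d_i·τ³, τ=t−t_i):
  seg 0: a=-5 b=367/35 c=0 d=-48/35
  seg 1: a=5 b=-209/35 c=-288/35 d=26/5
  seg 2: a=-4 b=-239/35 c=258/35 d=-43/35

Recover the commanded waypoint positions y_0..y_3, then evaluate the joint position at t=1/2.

y_0=-5 y_1=5 y_2=-4 y_3=2
S(1/2) = 1/14

y_0 = S_0(0) = a_0 = -5
y_1 = S_1(0) = a_1 = 5
y_2 = S_2(0) = a_2 = -4
y_3 = S_2(2) = 2
t_q=1/2 is in segment 0 (τ=1/2); S_0(τ)=1/14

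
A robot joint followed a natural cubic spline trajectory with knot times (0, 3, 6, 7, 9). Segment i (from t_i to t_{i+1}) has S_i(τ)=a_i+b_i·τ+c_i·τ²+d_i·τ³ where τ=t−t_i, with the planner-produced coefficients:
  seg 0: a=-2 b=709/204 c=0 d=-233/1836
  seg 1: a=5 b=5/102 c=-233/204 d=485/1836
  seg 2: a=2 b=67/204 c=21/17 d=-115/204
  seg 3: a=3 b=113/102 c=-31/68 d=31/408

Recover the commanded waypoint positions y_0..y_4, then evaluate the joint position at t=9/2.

y_0 = S_0(0) = a_0 = -2
y_1 = S_1(0) = a_1 = 5
y_2 = S_2(0) = a_2 = 2
y_3 = S_3(0) = a_3 = 3
y_4 = S_3(2) = 4
t_q=9/2 is in segment 1 (τ=3/2); S_1(τ)=1847/544

y_0=-2 y_1=5 y_2=2 y_3=3 y_4=4
S(9/2) = 1847/544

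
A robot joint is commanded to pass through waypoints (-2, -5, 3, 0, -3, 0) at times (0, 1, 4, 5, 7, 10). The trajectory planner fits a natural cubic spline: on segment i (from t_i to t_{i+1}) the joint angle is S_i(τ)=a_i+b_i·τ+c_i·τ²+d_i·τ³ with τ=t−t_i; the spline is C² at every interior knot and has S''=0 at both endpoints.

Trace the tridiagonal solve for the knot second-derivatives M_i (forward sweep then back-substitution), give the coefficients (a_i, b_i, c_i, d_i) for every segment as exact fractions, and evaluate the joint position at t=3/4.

Δ: Δ0=-3, Δ1=8/3, Δ2=-3, Δ3=-3/2, Δ4=1
row 1: diag=8, rhs=34; c'=3/8, d'=17/4
row 2: denom=8−3·3/8=55/8; d'=(-34−3·17/4)/(55/8)=-34/5
row 3: denom=6−1·8/55=322/55; d'=(9−1·-34/5)/(322/55)=869/322
row 4: denom=10−2·55/161=1500/161; d'=(15−2·869/322)/(1500/161)=773/750
back: M4=773/750
back: M3=869/322−55/161·773/750=176/75
back: M2=-34/5−8/55·176/75=-2678/375
back: M1=17/4−3/8·-2678/375=866/125
M: M0=0, M1=866/125, M2=-2678/375, M3=176/75, M4=773/750, M5=0
seg 0: a=-2, c=M0/2=0, d=(M1−M0)/(6·1)=433/375, b=Δ0−h0·(2M0+M1)/6=-1558/375
seg 1: a=-5, c=M1/2=433/125, d=(M2−M1)/(6·3)=-2638/3375, b=Δ1−h1·(2M1+M2)/6=-259/375
seg 2: a=3, c=M2/2=-1339/375, d=(M3−M2)/(6·1)=593/375, b=Δ2−h2·(2M2+M3)/6=-379/375
seg 3: a=0, c=M3/2=88/75, d=(M4−M3)/(6·2)=-329/3000, b=Δ3−h3·(2M3+M4)/6=-426/125
seg 4: a=-3, c=M4/2=773/1500, d=(M5−M4)/(6·3)=-773/13500, b=Δ4−h4·(2M4+M5)/6=-23/750
t_q=3/4 → seg 0, τ=3/4; S=-2+-1558/375·τ+0·τ²+433/375·τ³=-37031/8000

  seg 0: a=-2 b=-1558/375 c=0 d=433/375
  seg 1: a=-5 b=-259/375 c=433/125 d=-2638/3375
  seg 2: a=3 b=-379/375 c=-1339/375 d=593/375
  seg 3: a=0 b=-426/125 c=88/75 d=-329/3000
  seg 4: a=-3 b=-23/750 c=773/1500 d=-773/13500
S(3/4) = -37031/8000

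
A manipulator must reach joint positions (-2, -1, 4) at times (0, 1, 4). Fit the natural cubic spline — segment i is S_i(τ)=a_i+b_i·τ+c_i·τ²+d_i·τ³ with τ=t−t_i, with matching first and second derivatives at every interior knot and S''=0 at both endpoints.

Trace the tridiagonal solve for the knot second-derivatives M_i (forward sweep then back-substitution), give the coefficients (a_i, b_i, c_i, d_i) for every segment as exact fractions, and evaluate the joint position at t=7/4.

  seg 0: a=-2 b=11/12 c=0 d=1/12
  seg 1: a=-1 b=7/6 c=1/4 d=-1/36
S(7/4) = 1/256

Δ: Δ0=1, Δ1=5/3
row 1: diag=8, rhs=4; c'=3/8, d'=1/2
back: M1=1/2
M: M0=0, M1=1/2, M2=0
seg 0: a=-2, c=M0/2=0, d=(M1−M0)/(6·1)=1/12, b=Δ0−h0·(2M0+M1)/6=11/12
seg 1: a=-1, c=M1/2=1/4, d=(M2−M1)/(6·3)=-1/36, b=Δ1−h1·(2M1+M2)/6=7/6
t_q=7/4 → seg 1, τ=3/4; S=-1+7/6·τ+1/4·τ²+-1/36·τ³=1/256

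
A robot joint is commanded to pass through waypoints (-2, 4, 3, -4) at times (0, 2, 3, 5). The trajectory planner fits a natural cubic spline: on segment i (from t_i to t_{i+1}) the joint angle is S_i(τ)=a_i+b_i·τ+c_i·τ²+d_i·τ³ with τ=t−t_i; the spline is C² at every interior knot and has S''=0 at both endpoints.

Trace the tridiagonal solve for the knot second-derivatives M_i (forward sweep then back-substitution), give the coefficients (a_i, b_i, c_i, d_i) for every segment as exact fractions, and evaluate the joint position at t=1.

Δ: Δ0=3, Δ1=-1, Δ2=-7/2
row 1: diag=6, rhs=-24; c'=1/6, d'=-4
row 2: denom=6−1·1/6=35/6; d'=(-15−1·-4)/(35/6)=-66/35
back: M2=-66/35
back: M1=-4−1/6·-66/35=-129/35
M: M0=0, M1=-129/35, M2=-66/35, M3=0
seg 0: a=-2, c=M0/2=0, d=(M1−M0)/(6·2)=-43/140, b=Δ0−h0·(2M0+M1)/6=148/35
seg 1: a=4, c=M1/2=-129/70, d=(M2−M1)/(6·1)=3/10, b=Δ1−h1·(2M1+M2)/6=19/35
seg 2: a=3, c=M2/2=-33/35, d=(M3−M2)/(6·2)=11/70, b=Δ2−h2·(2M2+M3)/6=-157/70
t_q=1 → seg 0, τ=1; S=-2+148/35·τ+0·τ²+-43/140·τ³=269/140

  seg 0: a=-2 b=148/35 c=0 d=-43/140
  seg 1: a=4 b=19/35 c=-129/70 d=3/10
  seg 2: a=3 b=-157/70 c=-33/35 d=11/70
S(1) = 269/140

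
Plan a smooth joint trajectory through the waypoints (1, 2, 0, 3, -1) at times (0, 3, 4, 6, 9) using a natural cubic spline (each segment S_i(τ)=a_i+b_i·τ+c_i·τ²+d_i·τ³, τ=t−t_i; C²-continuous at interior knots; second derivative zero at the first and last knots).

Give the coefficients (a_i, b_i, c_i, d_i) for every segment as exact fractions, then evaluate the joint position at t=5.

  seg 0: a=1 b=110/73 c=0 d=-257/1971
  seg 1: a=2 b=-147/73 c=-257/219 d=260/219
  seg 2: a=0 b=-175/219 c=523/219 d=-1085/1752
  seg 3: a=3 b=193/146 c=-1163/876 d=1163/7884
S(5) = 1699/1752

Δ: Δ0=1/3, Δ1=-2, Δ2=3/2, Δ3=-4/3
row 1: diag=8, rhs=-14; c'=1/8, d'=-7/4
row 2: denom=6−1·1/8=47/8; d'=(21−1·-7/4)/(47/8)=182/47
row 3: denom=10−2·16/47=438/47; d'=(-17−2·182/47)/(438/47)=-1163/438
back: M3=-1163/438
back: M2=182/47−16/47·-1163/438=1046/219
back: M1=-7/4−1/8·1046/219=-514/219
M: M0=0, M1=-514/219, M2=1046/219, M3=-1163/438, M4=0
seg 0: a=1, c=M0/2=0, d=(M1−M0)/(6·3)=-257/1971, b=Δ0−h0·(2M0+M1)/6=110/73
seg 1: a=2, c=M1/2=-257/219, d=(M2−M1)/(6·1)=260/219, b=Δ1−h1·(2M1+M2)/6=-147/73
seg 2: a=0, c=M2/2=523/219, d=(M3−M2)/(6·2)=-1085/1752, b=Δ2−h2·(2M2+M3)/6=-175/219
seg 3: a=3, c=M3/2=-1163/876, d=(M4−M3)/(6·3)=1163/7884, b=Δ3−h3·(2M3+M4)/6=193/146
t_q=5 → seg 2, τ=1; S=0+-175/219·τ+523/219·τ²+-1085/1752·τ³=1699/1752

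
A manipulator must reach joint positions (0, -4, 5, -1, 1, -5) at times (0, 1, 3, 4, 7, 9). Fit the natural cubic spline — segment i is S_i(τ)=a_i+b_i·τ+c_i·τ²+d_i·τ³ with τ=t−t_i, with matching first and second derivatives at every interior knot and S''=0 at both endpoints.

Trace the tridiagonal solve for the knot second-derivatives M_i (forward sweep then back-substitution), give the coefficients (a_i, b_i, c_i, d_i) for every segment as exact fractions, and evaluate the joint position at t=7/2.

  seg 0: a=0 b=-6013/948 c=0 d=2221/948
  seg 1: a=-4 b=325/474 c=2221/316 d=-4855/1896
  seg 2: a=5 b=-457/237 c=-1317/158 d=2021/474
  seg 3: a=-1 b=-2753/474 c=352/79 d=-121/158
  seg 4: a=1 b=59/237 c=-385/158 d=385/948
S(7/2) = 3141/1264

Δ: Δ0=-4, Δ1=9/2, Δ2=-6, Δ3=2/3, Δ4=-3
row 1: diag=6, rhs=51; c'=1/3, d'=17/2
row 2: denom=6−2·1/3=16/3; d'=(-63−2·17/2)/(16/3)=-15
row 3: denom=8−1·3/16=125/16; d'=(40−1·-15)/(125/16)=176/25
row 4: denom=10−3·48/125=1106/125; d'=(-22−3·176/25)/(1106/125)=-385/79
back: M4=-385/79
back: M3=176/25−48/125·-385/79=704/79
back: M2=-15−3/16·704/79=-1317/79
back: M1=17/2−1/3·-1317/79=2221/158
M: M0=0, M1=2221/158, M2=-1317/79, M3=704/79, M4=-385/79, M5=0
seg 0: a=0, c=M0/2=0, d=(M1−M0)/(6·1)=2221/948, b=Δ0−h0·(2M0+M1)/6=-6013/948
seg 1: a=-4, c=M1/2=2221/316, d=(M2−M1)/(6·2)=-4855/1896, b=Δ1−h1·(2M1+M2)/6=325/474
seg 2: a=5, c=M2/2=-1317/158, d=(M3−M2)/(6·1)=2021/474, b=Δ2−h2·(2M2+M3)/6=-457/237
seg 3: a=-1, c=M3/2=352/79, d=(M4−M3)/(6·3)=-121/158, b=Δ3−h3·(2M3+M4)/6=-2753/474
seg 4: a=1, c=M4/2=-385/158, d=(M5−M4)/(6·2)=385/948, b=Δ4−h4·(2M4+M5)/6=59/237
t_q=7/2 → seg 2, τ=1/2; S=5+-457/237·τ+-1317/158·τ²+2021/474·τ³=3141/1264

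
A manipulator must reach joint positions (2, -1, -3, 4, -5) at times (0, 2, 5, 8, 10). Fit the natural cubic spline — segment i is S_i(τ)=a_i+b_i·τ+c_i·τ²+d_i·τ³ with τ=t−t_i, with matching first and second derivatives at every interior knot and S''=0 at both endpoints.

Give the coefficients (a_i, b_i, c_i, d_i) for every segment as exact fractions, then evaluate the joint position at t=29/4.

  seg 0: a=2 b=-353/255 c=0 d=-59/2040
  seg 1: a=-1 b=-883/510 c=-59/340 d=539/3060
  seg 2: a=-3 b=119/60 c=24/17 d=-1321/3060
  seg 3: a=4 b=-613/510 c=-841/340 d=841/2040
S(29/4) = 80343/21760

Δ: Δ0=-3/2, Δ1=-2/3, Δ2=7/3, Δ3=-9/2
row 1: diag=10, rhs=5; c'=3/10, d'=1/2
row 2: denom=12−3·3/10=111/10; d'=(18−3·1/2)/(111/10)=55/37
row 3: denom=10−3·10/37=340/37; d'=(-41−3·55/37)/(340/37)=-841/170
back: M3=-841/170
back: M2=55/37−10/37·-841/170=48/17
back: M1=1/2−3/10·48/17=-59/170
M: M0=0, M1=-59/170, M2=48/17, M3=-841/170, M4=0
seg 0: a=2, c=M0/2=0, d=(M1−M0)/(6·2)=-59/2040, b=Δ0−h0·(2M0+M1)/6=-353/255
seg 1: a=-1, c=M1/2=-59/340, d=(M2−M1)/(6·3)=539/3060, b=Δ1−h1·(2M1+M2)/6=-883/510
seg 2: a=-3, c=M2/2=24/17, d=(M3−M2)/(6·3)=-1321/3060, b=Δ2−h2·(2M2+M3)/6=119/60
seg 3: a=4, c=M3/2=-841/340, d=(M4−M3)/(6·2)=841/2040, b=Δ3−h3·(2M3+M4)/6=-613/510
t_q=29/4 → seg 2, τ=9/4; S=-3+119/60·τ+24/17·τ²+-1321/3060·τ³=80343/21760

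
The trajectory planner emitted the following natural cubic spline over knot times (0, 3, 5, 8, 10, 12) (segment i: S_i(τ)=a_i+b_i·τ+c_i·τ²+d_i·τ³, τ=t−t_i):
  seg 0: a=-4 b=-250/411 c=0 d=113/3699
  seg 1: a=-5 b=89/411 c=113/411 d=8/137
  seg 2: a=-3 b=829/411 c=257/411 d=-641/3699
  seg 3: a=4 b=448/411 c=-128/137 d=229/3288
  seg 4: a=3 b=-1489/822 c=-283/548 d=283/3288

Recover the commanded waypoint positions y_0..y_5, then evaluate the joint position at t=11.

y_0=-4 y_1=-5 y_2=-3 y_3=4 y_4=3 y_5=-2
S(11) = 831/1096

y_0 = S_0(0) = a_0 = -4
y_1 = S_1(0) = a_1 = -5
y_2 = S_2(0) = a_2 = -3
y_3 = S_3(0) = a_3 = 4
y_4 = S_4(0) = a_4 = 3
y_5 = S_4(2) = -2
t_q=11 is in segment 4 (τ=1); S_4(τ)=831/1096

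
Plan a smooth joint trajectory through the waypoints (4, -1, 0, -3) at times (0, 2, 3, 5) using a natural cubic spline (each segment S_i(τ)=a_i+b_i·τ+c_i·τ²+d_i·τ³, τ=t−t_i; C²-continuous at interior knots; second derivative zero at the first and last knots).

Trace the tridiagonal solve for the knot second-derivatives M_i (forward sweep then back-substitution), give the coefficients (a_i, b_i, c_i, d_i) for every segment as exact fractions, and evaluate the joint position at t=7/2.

  seg 0: a=4 b=-269/70 c=0 d=47/140
  seg 1: a=-1 b=13/70 c=141/70 d=-6/5
  seg 2: a=0 b=43/70 c=-111/70 d=37/140
S(7/2) = -9/160

Δ: Δ0=-5/2, Δ1=1, Δ2=-3/2
row 1: diag=6, rhs=21; c'=1/6, d'=7/2
row 2: denom=6−1·1/6=35/6; d'=(-15−1·7/2)/(35/6)=-111/35
back: M2=-111/35
back: M1=7/2−1/6·-111/35=141/35
M: M0=0, M1=141/35, M2=-111/35, M3=0
seg 0: a=4, c=M0/2=0, d=(M1−M0)/(6·2)=47/140, b=Δ0−h0·(2M0+M1)/6=-269/70
seg 1: a=-1, c=M1/2=141/70, d=(M2−M1)/(6·1)=-6/5, b=Δ1−h1·(2M1+M2)/6=13/70
seg 2: a=0, c=M2/2=-111/70, d=(M3−M2)/(6·2)=37/140, b=Δ2−h2·(2M2+M3)/6=43/70
t_q=7/2 → seg 2, τ=1/2; S=0+43/70·τ+-111/70·τ²+37/140·τ³=-9/160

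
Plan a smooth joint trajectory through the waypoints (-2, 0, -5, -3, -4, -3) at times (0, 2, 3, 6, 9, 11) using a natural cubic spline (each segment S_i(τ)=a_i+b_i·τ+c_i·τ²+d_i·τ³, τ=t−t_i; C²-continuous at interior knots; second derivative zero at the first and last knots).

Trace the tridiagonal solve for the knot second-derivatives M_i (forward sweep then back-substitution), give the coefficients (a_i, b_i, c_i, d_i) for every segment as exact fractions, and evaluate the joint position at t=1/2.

  seg 0: a=-2 b=15586/4677 c=0 d=-10909/18708
  seg 1: a=0 b=-17141/4677 c=-10909/3118 d=20239/9354
  seg 2: a=-5 b=-39019/9354 c=4665/1559 d=-12905/28062
  seg 3: a=-3 b=6388/4677 c=-3575/3118 d=603/3118
  seg 4: a=-4 b=-2731/9354 c=926/1559 d=-463/4677
S(1/2) = -20287/49888

Δ: Δ0=1, Δ1=-5, Δ2=2/3, Δ3=-1/3, Δ4=1/2
row 1: diag=6, rhs=-36; c'=1/6, d'=-6
row 2: denom=8−1·1/6=47/6; d'=(34−1·-6)/(47/6)=240/47
row 3: denom=12−3·18/47=510/47; d'=(-6−3·240/47)/(510/47)=-167/85
row 4: denom=10−3·47/170=1559/170; d'=(5−3·-167/85)/(1559/170)=1852/1559
back: M4=1852/1559
back: M3=-167/85−47/170·1852/1559=-3575/1559
back: M2=240/47−18/47·-3575/1559=9330/1559
back: M1=-6−1/6·9330/1559=-10909/1559
M: M0=0, M1=-10909/1559, M2=9330/1559, M3=-3575/1559, M4=1852/1559, M5=0
seg 0: a=-2, c=M0/2=0, d=(M1−M0)/(6·2)=-10909/18708, b=Δ0−h0·(2M0+M1)/6=15586/4677
seg 1: a=0, c=M1/2=-10909/3118, d=(M2−M1)/(6·1)=20239/9354, b=Δ1−h1·(2M1+M2)/6=-17141/4677
seg 2: a=-5, c=M2/2=4665/1559, d=(M3−M2)/(6·3)=-12905/28062, b=Δ2−h2·(2M2+M3)/6=-39019/9354
seg 3: a=-3, c=M3/2=-3575/3118, d=(M4−M3)/(6·3)=603/3118, b=Δ3−h3·(2M3+M4)/6=6388/4677
seg 4: a=-4, c=M4/2=926/1559, d=(M5−M4)/(6·2)=-463/4677, b=Δ4−h4·(2M4+M5)/6=-2731/9354
t_q=1/2 → seg 0, τ=1/2; S=-2+15586/4677·τ+0·τ²+-10909/18708·τ³=-20287/49888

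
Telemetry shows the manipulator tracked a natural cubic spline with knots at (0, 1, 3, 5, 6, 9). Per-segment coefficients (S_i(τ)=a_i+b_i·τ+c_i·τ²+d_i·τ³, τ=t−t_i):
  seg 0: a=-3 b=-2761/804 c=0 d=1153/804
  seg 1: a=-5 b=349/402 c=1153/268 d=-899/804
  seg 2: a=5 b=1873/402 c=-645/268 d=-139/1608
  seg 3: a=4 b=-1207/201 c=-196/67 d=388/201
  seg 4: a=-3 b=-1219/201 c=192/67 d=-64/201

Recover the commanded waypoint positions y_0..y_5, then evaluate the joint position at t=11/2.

y_0=-3 y_1=-5 y_2=5 y_3=4 y_4=-3 y_5=-4
S(11/2) = 34/67

y_0 = S_0(0) = a_0 = -3
y_1 = S_1(0) = a_1 = -5
y_2 = S_2(0) = a_2 = 5
y_3 = S_3(0) = a_3 = 4
y_4 = S_4(0) = a_4 = -3
y_5 = S_4(3) = -4
t_q=11/2 is in segment 3 (τ=1/2); S_3(τ)=34/67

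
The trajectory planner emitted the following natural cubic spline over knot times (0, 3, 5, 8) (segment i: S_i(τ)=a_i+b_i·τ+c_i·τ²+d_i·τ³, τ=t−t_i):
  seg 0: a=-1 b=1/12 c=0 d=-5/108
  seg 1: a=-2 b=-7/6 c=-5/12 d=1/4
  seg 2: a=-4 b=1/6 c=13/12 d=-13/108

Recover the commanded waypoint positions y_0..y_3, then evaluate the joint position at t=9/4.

y_0=-1 y_1=-2 y_2=-4 y_3=3
S(9/4) = -343/256

y_0 = S_0(0) = a_0 = -1
y_1 = S_1(0) = a_1 = -2
y_2 = S_2(0) = a_2 = -4
y_3 = S_2(3) = 3
t_q=9/4 is in segment 0 (τ=9/4); S_0(τ)=-343/256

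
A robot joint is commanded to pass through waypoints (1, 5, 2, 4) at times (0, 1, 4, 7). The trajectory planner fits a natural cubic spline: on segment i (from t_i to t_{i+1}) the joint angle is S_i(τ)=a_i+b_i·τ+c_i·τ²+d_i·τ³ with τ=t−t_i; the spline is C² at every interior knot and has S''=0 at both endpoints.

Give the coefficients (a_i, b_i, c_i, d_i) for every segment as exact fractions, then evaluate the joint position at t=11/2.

  seg 0: a=1 b=413/87 c=0 d=-65/87
  seg 1: a=5 b=218/87 c=-65/29 d=280/783
  seg 2: a=2 b=-112/87 c=85/87 d=-85/783
S(11/2) = 441/232

Δ: Δ0=4, Δ1=-1, Δ2=2/3
row 1: diag=8, rhs=-30; c'=3/8, d'=-15/4
row 2: denom=12−3·3/8=87/8; d'=(10−3·-15/4)/(87/8)=170/87
back: M2=170/87
back: M1=-15/4−3/8·170/87=-130/29
M: M0=0, M1=-130/29, M2=170/87, M3=0
seg 0: a=1, c=M0/2=0, d=(M1−M0)/(6·1)=-65/87, b=Δ0−h0·(2M0+M1)/6=413/87
seg 1: a=5, c=M1/2=-65/29, d=(M2−M1)/(6·3)=280/783, b=Δ1−h1·(2M1+M2)/6=218/87
seg 2: a=2, c=M2/2=85/87, d=(M3−M2)/(6·3)=-85/783, b=Δ2−h2·(2M2+M3)/6=-112/87
t_q=11/2 → seg 2, τ=3/2; S=2+-112/87·τ+85/87·τ²+-85/783·τ³=441/232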